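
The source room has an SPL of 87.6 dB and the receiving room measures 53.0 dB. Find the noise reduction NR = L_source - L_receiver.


NR = L_source - L_receiver (difference between source and receiving room levels)
NR = 87.6 - 53.0 = 34.6 dB


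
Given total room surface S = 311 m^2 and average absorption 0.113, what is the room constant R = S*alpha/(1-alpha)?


R = 311 * 0.113 / (1 - 0.113) = 39.62 m^2


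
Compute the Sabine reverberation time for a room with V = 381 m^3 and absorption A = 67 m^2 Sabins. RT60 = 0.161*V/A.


RT60 = 0.161 * 381 / 67 = 0.91554 s


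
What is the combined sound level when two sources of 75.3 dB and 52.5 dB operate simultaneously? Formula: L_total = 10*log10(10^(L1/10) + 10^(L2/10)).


10^(75.3/10) = 3.38844e+07
10^(52.5/10) = 177828
Sum = 3.38844e+07 + 177828 = 3.40622e+07
L_total = 10*log10(3.40622e+07) = 75.323 dB


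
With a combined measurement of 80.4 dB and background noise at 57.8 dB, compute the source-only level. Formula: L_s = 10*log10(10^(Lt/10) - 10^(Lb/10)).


10^(80.4/10) = 1.09648e+08
10^(57.8/10) = 602560
Difference = 1.09648e+08 - 602560 = 1.09045e+08
L_source = 10*log10(1.09045e+08) = 80.376 dB


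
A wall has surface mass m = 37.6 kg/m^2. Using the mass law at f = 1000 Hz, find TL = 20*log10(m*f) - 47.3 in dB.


m * f = 37.6 * 1000 = 37600
20*log10(37600) = 91.5038 dB
TL = 91.5038 - 47.3 = 44.204 dB


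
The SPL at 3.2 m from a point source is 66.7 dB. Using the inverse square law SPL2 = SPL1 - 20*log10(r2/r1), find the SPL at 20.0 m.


r2/r1 = 20.0/3.2 = 6.25
Correction = 20*log10(6.25) = 15.9176 dB
SPL2 = 66.7 - 15.9176 = 50.782 dB


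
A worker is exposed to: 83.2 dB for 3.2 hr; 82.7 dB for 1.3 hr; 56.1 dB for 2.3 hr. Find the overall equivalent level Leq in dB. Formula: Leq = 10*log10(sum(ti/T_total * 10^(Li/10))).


T_total = 3.2 + 1.3 + 2.3 = 6.8 hr
(3.2/6.8) * 10^(83.2/10) = 9.83198e+07
(1.3/6.8) * 10^(82.7/10) = 3.55987e+07
(2.3/6.8) * 10^(56.1/10) = 137790
Sum = 9.83198e+07 + 3.55987e+07 + 137790 = 1.34056e+08
Leq = 10*log10(1.34056e+08) = 81.273 dB


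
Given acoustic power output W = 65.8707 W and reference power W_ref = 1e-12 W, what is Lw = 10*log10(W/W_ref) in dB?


W / W_ref = 65.8707 / 1e-12 = 6.58707e+13
Lw = 10 * log10(6.58707e+13) = 138.19 dB


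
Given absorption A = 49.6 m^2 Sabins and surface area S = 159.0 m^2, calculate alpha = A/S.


Absorption coefficient = absorbed power / incident power
alpha = A / S = 49.6 / 159.0 = 0.31195


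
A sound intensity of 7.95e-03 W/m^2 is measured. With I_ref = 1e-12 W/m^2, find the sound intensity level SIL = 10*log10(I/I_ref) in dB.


I / I_ref = 7.95e-03 / 1e-12 = 7.95e+09
SIL = 10 * log10(7.95e+09) = 99.004 dB


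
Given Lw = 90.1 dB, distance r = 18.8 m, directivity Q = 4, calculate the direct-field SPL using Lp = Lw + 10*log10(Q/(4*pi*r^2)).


4*pi*r^2 = 4*pi*18.8^2 = 4441.46 m^2
Q / (4*pi*r^2) = 4 / 4441.46 = 0.000900605
Lp = 90.1 + 10*log10(0.000900605) = 59.645 dB


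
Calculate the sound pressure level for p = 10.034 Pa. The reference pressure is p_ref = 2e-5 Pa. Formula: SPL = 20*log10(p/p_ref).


p / p_ref = 10.034 / 2e-5 = 501700
SPL = 20 * log10(501700) = 114.01 dB


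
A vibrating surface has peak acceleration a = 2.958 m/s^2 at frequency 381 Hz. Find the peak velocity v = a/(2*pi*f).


omega = 2*pi*f = 2*pi*381 = 2393.89 rad/s
v = a / omega = 2.958 / 2393.89 = 0.0012356 m/s


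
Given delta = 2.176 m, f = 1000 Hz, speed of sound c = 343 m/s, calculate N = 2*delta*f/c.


N = 2*delta*f/c = 2*delta/lambda, where lambda = c/f
lambda = 343 / 1000 = 0.343 m
N = 2 * 2.176 / 0.343 = 12.688


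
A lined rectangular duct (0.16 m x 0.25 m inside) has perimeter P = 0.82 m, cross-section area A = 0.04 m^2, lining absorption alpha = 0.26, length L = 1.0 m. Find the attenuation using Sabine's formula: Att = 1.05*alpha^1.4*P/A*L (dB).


alpha^1.4 = 0.26^1.4 = 0.151692
Attenuation rate = 1.05 * alpha^1.4 * P / A
= 1.05 * 0.151692 * 0.82 / 0.04 = 3.26517 dB/m
Total Att = 3.26517 * 1.0 = 3.2652 dB


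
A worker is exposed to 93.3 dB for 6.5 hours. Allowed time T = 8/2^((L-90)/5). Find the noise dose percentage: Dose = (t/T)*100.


T_allowed = 8 / 2^((93.3 - 90)/5) = 5.06303 hr
Dose = 6.5 / 5.06303 * 100 = 128.38 %


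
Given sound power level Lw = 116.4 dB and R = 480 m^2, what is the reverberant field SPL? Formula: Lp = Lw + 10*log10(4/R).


4/R = 4/480 = 0.00833333
Lp = 116.4 + 10*log10(0.00833333) = 95.608 dB


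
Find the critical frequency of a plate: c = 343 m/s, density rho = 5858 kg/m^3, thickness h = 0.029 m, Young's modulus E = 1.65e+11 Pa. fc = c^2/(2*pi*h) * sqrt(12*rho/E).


12*rho/E = 12*5858/1.65e+11 = 4.26036e-07
sqrt(12*rho/E) = sqrt(4.26036e-07) = 0.000652714
c^2/(2*pi*h) = 343^2/(2*pi*0.029) = 645670
fc = 645670 * 0.000652714 = 421.44 Hz


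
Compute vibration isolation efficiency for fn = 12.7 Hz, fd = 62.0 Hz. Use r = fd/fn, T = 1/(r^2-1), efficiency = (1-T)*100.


r = 62.0 / 12.7 = 4.88189
r^2 - 1 = 4.88189^2 - 1 = 22.8328
T = 1/22.8328 = 0.0437966
Efficiency = (1 - 0.0437966)*100 = 95.62 %


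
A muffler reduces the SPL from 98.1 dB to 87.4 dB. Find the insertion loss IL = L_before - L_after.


Insertion loss = SPL without muffler - SPL with muffler
IL = 98.1 - 87.4 = 10.7 dB


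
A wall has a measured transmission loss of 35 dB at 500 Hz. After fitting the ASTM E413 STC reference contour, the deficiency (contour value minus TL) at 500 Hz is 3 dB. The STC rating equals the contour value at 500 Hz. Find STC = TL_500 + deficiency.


By ASTM E413, STC = value of the fitted reference contour at 500 Hz.
Contour value at 500 Hz = TL_500 + deficiency = 35 + 3 = 38
STC = 38


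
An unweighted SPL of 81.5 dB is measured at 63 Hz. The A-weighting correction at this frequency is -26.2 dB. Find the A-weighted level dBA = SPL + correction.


A-weighting table: 63 Hz -> -26.2 dB correction
SPL_A = SPL + correction = 81.5 + (-26.2) = 55.3 dBA


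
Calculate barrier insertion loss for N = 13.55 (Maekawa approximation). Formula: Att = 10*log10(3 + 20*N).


3 + 20*N = 3 + 20*13.55 = 274
Att = 10*log10(274) = 24.378 dB


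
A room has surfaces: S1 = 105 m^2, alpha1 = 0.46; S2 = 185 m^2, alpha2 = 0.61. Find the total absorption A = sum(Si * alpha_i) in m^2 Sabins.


105 * 0.46 = 48.3
185 * 0.61 = 112.85
A_total = 48.3 + 112.85 = 161.15 m^2


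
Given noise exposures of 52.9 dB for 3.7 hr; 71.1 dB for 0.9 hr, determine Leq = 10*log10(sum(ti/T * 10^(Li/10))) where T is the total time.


T_total = 3.7 + 0.9 = 4.6 hr
(3.7/4.6) * 10^(52.9/10) = 156835
(0.9/4.6) * 10^(71.1/10) = 2.52049e+06
Sum = 156835 + 2.52049e+06 = 2.67732e+06
Leq = 10*log10(2.67732e+06) = 64.277 dB


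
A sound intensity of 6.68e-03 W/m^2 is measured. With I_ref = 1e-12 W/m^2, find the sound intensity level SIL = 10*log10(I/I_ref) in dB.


I / I_ref = 6.68e-03 / 1e-12 = 6.68e+09
SIL = 10 * log10(6.68e+09) = 98.248 dB


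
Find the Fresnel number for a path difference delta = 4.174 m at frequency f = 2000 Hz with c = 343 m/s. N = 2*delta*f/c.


N = 2*delta*f/c = 2*delta/lambda, where lambda = c/f
lambda = 343 / 2000 = 0.1715 m
N = 2 * 4.174 / 0.1715 = 48.676


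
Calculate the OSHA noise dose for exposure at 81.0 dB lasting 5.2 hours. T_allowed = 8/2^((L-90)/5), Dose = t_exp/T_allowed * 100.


T_allowed = 8 / 2^((81.0 - 90)/5) = 27.8576 hr
Dose = 5.2 / 27.8576 * 100 = 18.666 %


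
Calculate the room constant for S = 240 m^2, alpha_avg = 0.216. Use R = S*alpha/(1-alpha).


R = 240 * 0.216 / (1 - 0.216) = 66.122 m^2


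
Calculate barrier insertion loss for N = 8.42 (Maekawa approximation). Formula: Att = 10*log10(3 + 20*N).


3 + 20*N = 3 + 20*8.42 = 171.4
Att = 10*log10(171.4) = 22.34 dB


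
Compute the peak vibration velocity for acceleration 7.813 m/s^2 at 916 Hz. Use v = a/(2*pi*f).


omega = 2*pi*f = 2*pi*916 = 5755.4 rad/s
v = a / omega = 7.813 / 5755.4 = 0.0013575 m/s


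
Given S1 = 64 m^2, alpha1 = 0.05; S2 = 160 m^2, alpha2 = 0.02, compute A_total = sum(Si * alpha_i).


64 * 0.05 = 3.2
160 * 0.02 = 3.2
A_total = 3.2 + 3.2 = 6.4 m^2


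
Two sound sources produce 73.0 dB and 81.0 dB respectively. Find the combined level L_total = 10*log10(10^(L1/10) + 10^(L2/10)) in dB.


10^(73.0/10) = 1.99526e+07
10^(81.0/10) = 1.25893e+08
Sum = 1.99526e+07 + 1.25893e+08 = 1.45846e+08
L_total = 10*log10(1.45846e+08) = 81.639 dB


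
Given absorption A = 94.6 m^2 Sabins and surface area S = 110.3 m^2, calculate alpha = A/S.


Absorption coefficient = absorbed power / incident power
alpha = A / S = 94.6 / 110.3 = 0.85766


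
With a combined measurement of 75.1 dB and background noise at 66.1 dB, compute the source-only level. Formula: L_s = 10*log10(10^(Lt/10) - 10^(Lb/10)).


10^(75.1/10) = 3.23594e+07
10^(66.1/10) = 4.0738e+06
Difference = 3.23594e+07 - 4.0738e+06 = 2.82856e+07
L_source = 10*log10(2.82856e+07) = 74.516 dB


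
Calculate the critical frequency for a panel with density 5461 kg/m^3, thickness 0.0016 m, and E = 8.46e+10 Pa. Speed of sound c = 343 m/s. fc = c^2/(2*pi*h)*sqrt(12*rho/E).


12*rho/E = 12*5461/8.46e+10 = 7.7461e-07
sqrt(12*rho/E) = sqrt(7.7461e-07) = 0.000880119
c^2/(2*pi*h) = 343^2/(2*pi*0.0016) = 1.17028e+07
fc = 1.17028e+07 * 0.000880119 = 10300 Hz


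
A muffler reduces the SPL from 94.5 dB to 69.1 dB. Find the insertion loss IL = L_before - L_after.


Insertion loss = SPL without muffler - SPL with muffler
IL = 94.5 - 69.1 = 25.4 dB


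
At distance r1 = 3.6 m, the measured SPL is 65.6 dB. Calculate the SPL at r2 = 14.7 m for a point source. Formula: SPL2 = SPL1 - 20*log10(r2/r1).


r2/r1 = 14.7/3.6 = 4.08333
Correction = 20*log10(4.08333) = 12.2203 dB
SPL2 = 65.6 - 12.2203 = 53.38 dB


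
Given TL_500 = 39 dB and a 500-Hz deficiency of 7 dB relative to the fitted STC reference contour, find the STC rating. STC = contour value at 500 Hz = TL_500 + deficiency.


By ASTM E413, STC = value of the fitted reference contour at 500 Hz.
Contour value at 500 Hz = TL_500 + deficiency = 39 + 7 = 46
STC = 46


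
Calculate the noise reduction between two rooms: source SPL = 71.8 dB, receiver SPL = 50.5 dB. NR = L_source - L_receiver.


NR = L_source - L_receiver (difference between source and receiving room levels)
NR = 71.8 - 50.5 = 21.3 dB


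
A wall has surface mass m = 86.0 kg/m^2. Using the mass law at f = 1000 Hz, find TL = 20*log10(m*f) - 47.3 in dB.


m * f = 86.0 * 1000 = 86000
20*log10(86000) = 98.69 dB
TL = 98.69 - 47.3 = 51.39 dB


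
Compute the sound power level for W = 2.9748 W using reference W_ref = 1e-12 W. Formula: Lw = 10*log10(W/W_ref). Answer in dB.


W / W_ref = 2.9748 / 1e-12 = 2.9748e+12
Lw = 10 * log10(2.9748e+12) = 124.73 dB


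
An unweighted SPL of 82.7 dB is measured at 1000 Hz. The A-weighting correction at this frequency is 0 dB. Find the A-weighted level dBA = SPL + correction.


A-weighting table: 1000 Hz -> 0 dB correction
SPL_A = SPL + correction = 82.7 + (0) = 82.7 dBA


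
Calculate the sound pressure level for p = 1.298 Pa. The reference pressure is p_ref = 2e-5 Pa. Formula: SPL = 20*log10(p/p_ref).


p / p_ref = 1.298 / 2e-5 = 64900
SPL = 20 * log10(64900) = 96.245 dB


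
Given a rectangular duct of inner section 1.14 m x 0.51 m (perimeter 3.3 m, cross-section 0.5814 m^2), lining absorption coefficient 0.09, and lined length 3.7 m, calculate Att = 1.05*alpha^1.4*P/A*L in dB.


alpha^1.4 = 0.09^1.4 = 0.034351
Attenuation rate = 1.05 * alpha^1.4 * P / A
= 1.05 * 0.034351 * 3.3 / 0.5814 = 0.204723 dB/m
Total Att = 0.204723 * 3.7 = 0.75748 dB


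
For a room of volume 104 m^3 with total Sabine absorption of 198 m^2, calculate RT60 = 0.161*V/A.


RT60 = 0.161 * 104 / 198 = 0.084566 s


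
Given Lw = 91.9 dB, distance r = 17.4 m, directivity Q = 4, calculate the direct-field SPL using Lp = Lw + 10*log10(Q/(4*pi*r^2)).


4*pi*r^2 = 4*pi*17.4^2 = 3804.59 m^2
Q / (4*pi*r^2) = 4 / 3804.59 = 0.00105136
Lp = 91.9 + 10*log10(0.00105136) = 62.118 dB


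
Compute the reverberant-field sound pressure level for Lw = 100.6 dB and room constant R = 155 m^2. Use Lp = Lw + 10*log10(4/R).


4/R = 4/155 = 0.0258065
Lp = 100.6 + 10*log10(0.0258065) = 84.717 dB


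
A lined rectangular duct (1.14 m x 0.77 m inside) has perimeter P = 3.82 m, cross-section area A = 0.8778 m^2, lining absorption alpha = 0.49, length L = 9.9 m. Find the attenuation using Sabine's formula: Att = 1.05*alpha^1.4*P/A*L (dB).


alpha^1.4 = 0.49^1.4 = 0.368362
Attenuation rate = 1.05 * alpha^1.4 * P / A
= 1.05 * 0.368362 * 3.82 / 0.8778 = 1.68319 dB/m
Total Att = 1.68319 * 9.9 = 16.664 dB


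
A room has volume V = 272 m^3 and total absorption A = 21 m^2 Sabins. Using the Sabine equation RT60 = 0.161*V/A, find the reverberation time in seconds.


RT60 = 0.161 * 272 / 21 = 2.0853 s


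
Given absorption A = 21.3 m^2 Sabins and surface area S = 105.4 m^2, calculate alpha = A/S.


Absorption coefficient = absorbed power / incident power
alpha = A / S = 21.3 / 105.4 = 0.20209


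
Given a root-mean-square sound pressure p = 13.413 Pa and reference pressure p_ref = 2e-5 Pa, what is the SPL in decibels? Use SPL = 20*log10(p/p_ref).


p / p_ref = 13.413 / 2e-5 = 670650
SPL = 20 * log10(670650) = 116.53 dB


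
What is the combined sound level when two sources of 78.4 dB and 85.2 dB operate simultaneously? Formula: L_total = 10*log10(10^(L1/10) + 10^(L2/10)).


10^(78.4/10) = 6.91831e+07
10^(85.2/10) = 3.31131e+08
Sum = 6.91831e+07 + 3.31131e+08 = 4.00314e+08
L_total = 10*log10(4.00314e+08) = 86.024 dB


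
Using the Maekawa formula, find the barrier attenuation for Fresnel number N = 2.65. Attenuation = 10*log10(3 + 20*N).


3 + 20*N = 3 + 20*2.65 = 56
Att = 10*log10(56) = 17.482 dB


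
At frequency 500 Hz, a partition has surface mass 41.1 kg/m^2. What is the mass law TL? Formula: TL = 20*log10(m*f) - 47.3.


m * f = 41.1 * 500 = 20550
20*log10(20550) = 86.2562 dB
TL = 86.2562 - 47.3 = 38.956 dB


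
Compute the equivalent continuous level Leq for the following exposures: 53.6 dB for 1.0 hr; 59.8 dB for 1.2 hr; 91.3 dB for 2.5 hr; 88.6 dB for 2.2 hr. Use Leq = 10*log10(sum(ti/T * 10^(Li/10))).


T_total = 1.0 + 1.2 + 2.5 + 2.2 = 6.9 hr
(1.0/6.9) * 10^(53.6/10) = 33201
(1.2/6.9) * 10^(59.8/10) = 166086
(2.5/6.9) * 10^(91.3/10) = 4.88755e+08
(2.2/6.9) * 10^(88.6/10) = 2.3098e+08
Sum = 33201 + 166086 + 4.88755e+08 + 2.3098e+08 = 7.19934e+08
Leq = 10*log10(7.19934e+08) = 88.573 dB


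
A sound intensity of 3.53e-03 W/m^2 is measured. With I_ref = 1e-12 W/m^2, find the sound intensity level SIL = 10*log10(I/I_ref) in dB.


I / I_ref = 3.53e-03 / 1e-12 = 3.53e+09
SIL = 10 * log10(3.53e+09) = 95.478 dB


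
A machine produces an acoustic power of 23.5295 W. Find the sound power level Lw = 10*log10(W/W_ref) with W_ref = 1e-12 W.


W / W_ref = 23.5295 / 1e-12 = 2.35295e+13
Lw = 10 * log10(2.35295e+13) = 133.72 dB


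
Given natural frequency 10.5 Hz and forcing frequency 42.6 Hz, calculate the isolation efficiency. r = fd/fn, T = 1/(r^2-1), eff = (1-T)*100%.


r = 42.6 / 10.5 = 4.05714
r^2 - 1 = 4.05714^2 - 1 = 15.4604
T = 1/15.4604 = 0.0646814
Efficiency = (1 - 0.0646814)*100 = 93.532 %


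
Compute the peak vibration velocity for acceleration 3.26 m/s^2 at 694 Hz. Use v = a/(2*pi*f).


omega = 2*pi*f = 2*pi*694 = 4360.53 rad/s
v = a / omega = 3.26 / 4360.53 = 0.00074762 m/s


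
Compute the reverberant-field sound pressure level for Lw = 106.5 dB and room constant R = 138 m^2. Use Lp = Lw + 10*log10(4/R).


4/R = 4/138 = 0.0289855
Lp = 106.5 + 10*log10(0.0289855) = 91.122 dB


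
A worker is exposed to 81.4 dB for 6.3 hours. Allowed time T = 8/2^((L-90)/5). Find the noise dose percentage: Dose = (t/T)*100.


T_allowed = 8 / 2^((81.4 - 90)/5) = 26.3549 hr
Dose = 6.3 / 26.3549 * 100 = 23.904 %


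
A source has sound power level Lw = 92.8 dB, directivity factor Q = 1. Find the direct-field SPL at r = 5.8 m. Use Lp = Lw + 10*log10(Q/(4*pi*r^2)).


4*pi*r^2 = 4*pi*5.8^2 = 422.733 m^2
Q / (4*pi*r^2) = 1 / 422.733 = 0.00236556
Lp = 92.8 + 10*log10(0.00236556) = 66.539 dB


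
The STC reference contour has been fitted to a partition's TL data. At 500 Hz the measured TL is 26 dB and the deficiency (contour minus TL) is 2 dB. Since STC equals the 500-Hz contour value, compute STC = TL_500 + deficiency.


By ASTM E413, STC = value of the fitted reference contour at 500 Hz.
Contour value at 500 Hz = TL_500 + deficiency = 26 + 2 = 28
STC = 28


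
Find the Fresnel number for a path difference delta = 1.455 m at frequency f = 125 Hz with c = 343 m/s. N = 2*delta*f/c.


N = 2*delta*f/c = 2*delta/lambda, where lambda = c/f
lambda = 343 / 125 = 2.744 m
N = 2 * 1.455 / 2.744 = 1.0605


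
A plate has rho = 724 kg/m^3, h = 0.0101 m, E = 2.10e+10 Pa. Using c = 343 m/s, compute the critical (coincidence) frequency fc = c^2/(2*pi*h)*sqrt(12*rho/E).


12*rho/E = 12*724/2.10e+10 = 4.13714e-07
sqrt(12*rho/E) = sqrt(4.13714e-07) = 0.000643206
c^2/(2*pi*h) = 343^2/(2*pi*0.0101) = 1.8539e+06
fc = 1.8539e+06 * 0.000643206 = 1192.4 Hz


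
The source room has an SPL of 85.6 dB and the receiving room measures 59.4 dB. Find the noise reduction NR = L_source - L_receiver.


NR = L_source - L_receiver (difference between source and receiving room levels)
NR = 85.6 - 59.4 = 26.2 dB


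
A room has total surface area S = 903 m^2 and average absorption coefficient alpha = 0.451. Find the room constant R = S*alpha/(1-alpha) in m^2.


R = 903 * 0.451 / (1 - 0.451) = 741.81 m^2


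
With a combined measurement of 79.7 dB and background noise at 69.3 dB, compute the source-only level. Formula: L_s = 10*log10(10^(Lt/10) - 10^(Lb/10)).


10^(79.7/10) = 9.33254e+07
10^(69.3/10) = 8.51138e+06
Difference = 9.33254e+07 - 8.51138e+06 = 8.4814e+07
L_source = 10*log10(8.4814e+07) = 79.285 dB


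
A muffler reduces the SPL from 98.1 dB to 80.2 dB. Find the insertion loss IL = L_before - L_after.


Insertion loss = SPL without muffler - SPL with muffler
IL = 98.1 - 80.2 = 17.9 dB


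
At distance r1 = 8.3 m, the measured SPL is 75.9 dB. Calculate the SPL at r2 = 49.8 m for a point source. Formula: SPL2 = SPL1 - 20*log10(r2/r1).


r2/r1 = 49.8/8.3 = 6
Correction = 20*log10(6) = 15.563 dB
SPL2 = 75.9 - 15.563 = 60.337 dB


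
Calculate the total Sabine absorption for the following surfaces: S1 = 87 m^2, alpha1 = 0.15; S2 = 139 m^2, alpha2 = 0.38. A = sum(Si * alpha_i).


87 * 0.15 = 13.05
139 * 0.38 = 52.82
A_total = 13.05 + 52.82 = 65.87 m^2


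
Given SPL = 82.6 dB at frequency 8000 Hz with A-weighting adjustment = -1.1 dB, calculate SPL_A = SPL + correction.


A-weighting table: 8000 Hz -> -1.1 dB correction
SPL_A = SPL + correction = 82.6 + (-1.1) = 81.5 dBA


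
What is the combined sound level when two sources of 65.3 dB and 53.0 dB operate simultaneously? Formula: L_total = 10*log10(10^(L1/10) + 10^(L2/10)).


10^(65.3/10) = 3.38844e+06
10^(53.0/10) = 199526
Sum = 3.38844e+06 + 199526 = 3.58797e+06
L_total = 10*log10(3.58797e+06) = 65.548 dB


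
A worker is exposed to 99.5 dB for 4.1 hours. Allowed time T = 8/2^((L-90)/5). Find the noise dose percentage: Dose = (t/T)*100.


T_allowed = 8 / 2^((99.5 - 90)/5) = 2.14355 hr
Dose = 4.1 / 2.14355 * 100 = 191.27 %


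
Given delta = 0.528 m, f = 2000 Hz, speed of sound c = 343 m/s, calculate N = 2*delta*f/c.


N = 2*delta*f/c = 2*delta/lambda, where lambda = c/f
lambda = 343 / 2000 = 0.1715 m
N = 2 * 0.528 / 0.1715 = 6.1574


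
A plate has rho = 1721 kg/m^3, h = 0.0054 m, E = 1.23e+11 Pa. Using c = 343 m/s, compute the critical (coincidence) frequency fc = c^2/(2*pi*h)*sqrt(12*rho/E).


12*rho/E = 12*1721/1.23e+11 = 1.67902e-07
sqrt(12*rho/E) = sqrt(1.67902e-07) = 0.000409758
c^2/(2*pi*h) = 343^2/(2*pi*0.0054) = 3.46749e+06
fc = 3.46749e+06 * 0.000409758 = 1420.8 Hz


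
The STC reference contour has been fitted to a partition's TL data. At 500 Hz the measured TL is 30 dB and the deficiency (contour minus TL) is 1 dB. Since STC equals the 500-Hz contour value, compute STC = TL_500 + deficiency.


By ASTM E413, STC = value of the fitted reference contour at 500 Hz.
Contour value at 500 Hz = TL_500 + deficiency = 30 + 1 = 31
STC = 31


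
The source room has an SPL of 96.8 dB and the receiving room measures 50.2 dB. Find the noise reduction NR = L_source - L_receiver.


NR = L_source - L_receiver (difference between source and receiving room levels)
NR = 96.8 - 50.2 = 46.6 dB


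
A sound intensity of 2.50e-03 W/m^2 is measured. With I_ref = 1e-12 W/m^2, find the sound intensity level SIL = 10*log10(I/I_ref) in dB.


I / I_ref = 2.50e-03 / 1e-12 = 2.5e+09
SIL = 10 * log10(2.5e+09) = 93.979 dB


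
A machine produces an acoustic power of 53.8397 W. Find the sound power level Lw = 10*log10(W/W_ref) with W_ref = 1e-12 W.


W / W_ref = 53.8397 / 1e-12 = 5.38397e+13
Lw = 10 * log10(5.38397e+13) = 137.31 dB


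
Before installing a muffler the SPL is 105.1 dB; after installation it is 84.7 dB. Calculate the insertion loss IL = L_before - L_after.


Insertion loss = SPL without muffler - SPL with muffler
IL = 105.1 - 84.7 = 20.4 dB


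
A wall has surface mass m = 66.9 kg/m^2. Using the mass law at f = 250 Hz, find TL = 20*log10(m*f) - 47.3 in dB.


m * f = 66.9 * 250 = 16725
20*log10(16725) = 84.4673 dB
TL = 84.4673 - 47.3 = 37.167 dB


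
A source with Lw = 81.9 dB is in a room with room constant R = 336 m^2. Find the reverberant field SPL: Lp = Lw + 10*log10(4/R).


4/R = 4/336 = 0.0119048
Lp = 81.9 + 10*log10(0.0119048) = 62.657 dB


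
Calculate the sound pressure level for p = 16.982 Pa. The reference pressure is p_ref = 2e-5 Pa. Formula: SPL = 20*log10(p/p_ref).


p / p_ref = 16.982 / 2e-5 = 849100
SPL = 20 * log10(849100) = 118.58 dB


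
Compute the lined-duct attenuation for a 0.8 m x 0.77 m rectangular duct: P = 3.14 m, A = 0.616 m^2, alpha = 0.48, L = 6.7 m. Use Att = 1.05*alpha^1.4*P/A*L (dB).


alpha^1.4 = 0.48^1.4 = 0.35788
Attenuation rate = 1.05 * alpha^1.4 * P / A
= 1.05 * 0.35788 * 3.14 / 0.616 = 1.91547 dB/m
Total Att = 1.91547 * 6.7 = 12.834 dB


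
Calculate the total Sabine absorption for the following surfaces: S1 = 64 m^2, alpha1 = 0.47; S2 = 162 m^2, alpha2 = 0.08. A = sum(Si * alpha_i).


64 * 0.47 = 30.08
162 * 0.08 = 12.96
A_total = 30.08 + 12.96 = 43.04 m^2


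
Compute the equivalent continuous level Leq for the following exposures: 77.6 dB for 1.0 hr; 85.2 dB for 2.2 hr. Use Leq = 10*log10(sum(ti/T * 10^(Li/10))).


T_total = 1.0 + 2.2 = 3.2 hr
(1.0/3.2) * 10^(77.6/10) = 1.79825e+07
(2.2/3.2) * 10^(85.2/10) = 2.27653e+08
Sum = 1.79825e+07 + 2.27653e+08 = 2.45636e+08
Leq = 10*log10(2.45636e+08) = 83.903 dB


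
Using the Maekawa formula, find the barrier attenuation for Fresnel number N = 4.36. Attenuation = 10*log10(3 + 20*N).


3 + 20*N = 3 + 20*4.36 = 90.2
Att = 10*log10(90.2) = 19.552 dB


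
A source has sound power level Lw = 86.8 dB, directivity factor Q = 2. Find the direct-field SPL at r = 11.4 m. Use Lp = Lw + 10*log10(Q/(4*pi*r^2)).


4*pi*r^2 = 4*pi*11.4^2 = 1633.13 m^2
Q / (4*pi*r^2) = 2 / 1633.13 = 0.00122464
Lp = 86.8 + 10*log10(0.00122464) = 57.68 dB


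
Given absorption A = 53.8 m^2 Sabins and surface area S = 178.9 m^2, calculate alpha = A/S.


Absorption coefficient = absorbed power / incident power
alpha = A / S = 53.8 / 178.9 = 0.30073


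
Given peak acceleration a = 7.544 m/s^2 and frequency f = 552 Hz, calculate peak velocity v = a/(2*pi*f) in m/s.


omega = 2*pi*f = 2*pi*552 = 3468.32 rad/s
v = a / omega = 7.544 / 3468.32 = 0.0021751 m/s


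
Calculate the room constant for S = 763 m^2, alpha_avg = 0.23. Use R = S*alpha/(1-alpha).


R = 763 * 0.23 / (1 - 0.23) = 227.91 m^2


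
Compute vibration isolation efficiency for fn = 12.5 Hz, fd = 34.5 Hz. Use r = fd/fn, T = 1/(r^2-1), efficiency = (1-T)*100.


r = 34.5 / 12.5 = 2.76
r^2 - 1 = 2.76^2 - 1 = 6.6176
T = 1/6.6176 = 0.151112
Efficiency = (1 - 0.151112)*100 = 84.889 %


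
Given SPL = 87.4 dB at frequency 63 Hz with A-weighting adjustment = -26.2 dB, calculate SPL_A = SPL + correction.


A-weighting table: 63 Hz -> -26.2 dB correction
SPL_A = SPL + correction = 87.4 + (-26.2) = 61.2 dBA


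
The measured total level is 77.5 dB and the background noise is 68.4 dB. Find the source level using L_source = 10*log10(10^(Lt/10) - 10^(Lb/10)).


10^(77.5/10) = 5.62341e+07
10^(68.4/10) = 6.91831e+06
Difference = 5.62341e+07 - 6.91831e+06 = 4.93158e+07
L_source = 10*log10(4.93158e+07) = 76.93 dB


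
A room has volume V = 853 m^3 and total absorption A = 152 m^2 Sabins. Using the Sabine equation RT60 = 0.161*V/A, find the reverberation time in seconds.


RT60 = 0.161 * 853 / 152 = 0.90351 s


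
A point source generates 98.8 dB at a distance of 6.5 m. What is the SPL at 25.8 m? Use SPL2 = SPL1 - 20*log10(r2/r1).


r2/r1 = 25.8/6.5 = 3.96923
Correction = 20*log10(3.96923) = 11.9741 dB
SPL2 = 98.8 - 11.9741 = 86.826 dB


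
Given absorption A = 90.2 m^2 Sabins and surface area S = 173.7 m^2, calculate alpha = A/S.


Absorption coefficient = absorbed power / incident power
alpha = A / S = 90.2 / 173.7 = 0.51929


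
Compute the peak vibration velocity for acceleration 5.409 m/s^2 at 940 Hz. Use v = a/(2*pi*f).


omega = 2*pi*f = 2*pi*940 = 5906.19 rad/s
v = a / omega = 5.409 / 5906.19 = 0.00091582 m/s


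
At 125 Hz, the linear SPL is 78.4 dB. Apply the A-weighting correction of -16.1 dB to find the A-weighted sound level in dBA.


A-weighting table: 125 Hz -> -16.1 dB correction
SPL_A = SPL + correction = 78.4 + (-16.1) = 62.3 dBA


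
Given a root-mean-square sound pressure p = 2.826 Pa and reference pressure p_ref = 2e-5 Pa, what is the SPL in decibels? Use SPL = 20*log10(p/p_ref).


p / p_ref = 2.826 / 2e-5 = 141300
SPL = 20 * log10(141300) = 103 dB


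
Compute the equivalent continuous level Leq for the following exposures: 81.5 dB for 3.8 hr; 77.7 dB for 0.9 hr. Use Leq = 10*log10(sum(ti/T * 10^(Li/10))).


T_total = 3.8 + 0.9 = 4.7 hr
(3.8/4.7) * 10^(81.5/10) = 1.14205e+08
(0.9/4.7) * 10^(77.7/10) = 1.12757e+07
Sum = 1.14205e+08 + 1.12757e+07 = 1.25481e+08
Leq = 10*log10(1.25481e+08) = 80.986 dB


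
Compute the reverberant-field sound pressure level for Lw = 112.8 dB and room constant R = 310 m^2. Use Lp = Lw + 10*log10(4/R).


4/R = 4/310 = 0.0129032
Lp = 112.8 + 10*log10(0.0129032) = 93.907 dB


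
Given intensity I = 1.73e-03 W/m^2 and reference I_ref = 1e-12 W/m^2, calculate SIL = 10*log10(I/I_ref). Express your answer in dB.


I / I_ref = 1.73e-03 / 1e-12 = 1.73e+09
SIL = 10 * log10(1.73e+09) = 92.38 dB


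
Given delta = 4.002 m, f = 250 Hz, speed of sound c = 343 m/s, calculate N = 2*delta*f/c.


N = 2*delta*f/c = 2*delta/lambda, where lambda = c/f
lambda = 343 / 250 = 1.372 m
N = 2 * 4.002 / 1.372 = 5.8338


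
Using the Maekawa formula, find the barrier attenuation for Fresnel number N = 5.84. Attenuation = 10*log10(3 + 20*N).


3 + 20*N = 3 + 20*5.84 = 119.8
Att = 10*log10(119.8) = 20.785 dB


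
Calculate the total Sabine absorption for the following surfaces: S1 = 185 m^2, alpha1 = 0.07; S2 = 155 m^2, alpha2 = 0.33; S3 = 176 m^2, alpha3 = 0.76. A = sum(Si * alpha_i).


185 * 0.07 = 12.95
155 * 0.33 = 51.15
176 * 0.76 = 133.76
A_total = 12.95 + 51.15 + 133.76 = 197.86 m^2


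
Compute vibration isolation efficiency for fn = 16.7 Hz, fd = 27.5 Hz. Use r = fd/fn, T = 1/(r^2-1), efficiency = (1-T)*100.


r = 27.5 / 16.7 = 1.64671
r^2 - 1 = 1.64671^2 - 1 = 1.71165
T = 1/1.71165 = 0.584232
Efficiency = (1 - 0.584232)*100 = 41.577 %


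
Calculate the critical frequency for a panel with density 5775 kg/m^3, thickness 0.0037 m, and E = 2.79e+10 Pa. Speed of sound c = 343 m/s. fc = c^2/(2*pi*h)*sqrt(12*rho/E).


12*rho/E = 12*5775/2.79e+10 = 2.48387e-06
sqrt(12*rho/E) = sqrt(2.48387e-06) = 0.00157603
c^2/(2*pi*h) = 343^2/(2*pi*0.0037) = 5.06065e+06
fc = 5.06065e+06 * 0.00157603 = 7975.7 Hz


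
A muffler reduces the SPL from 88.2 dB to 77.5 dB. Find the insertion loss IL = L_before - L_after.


Insertion loss = SPL without muffler - SPL with muffler
IL = 88.2 - 77.5 = 10.7 dB


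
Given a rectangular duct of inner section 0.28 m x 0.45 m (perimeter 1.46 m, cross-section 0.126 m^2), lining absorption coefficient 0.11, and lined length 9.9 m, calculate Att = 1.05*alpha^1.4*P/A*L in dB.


alpha^1.4 = 0.11^1.4 = 0.0454935
Attenuation rate = 1.05 * alpha^1.4 * P / A
= 1.05 * 0.0454935 * 1.46 / 0.126 = 0.553504 dB/m
Total Att = 0.553504 * 9.9 = 5.4797 dB


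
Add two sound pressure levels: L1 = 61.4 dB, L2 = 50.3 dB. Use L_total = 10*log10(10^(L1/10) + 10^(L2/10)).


10^(61.4/10) = 1.38038e+06
10^(50.3/10) = 107152
Sum = 1.38038e+06 + 107152 = 1.48753e+06
L_total = 10*log10(1.48753e+06) = 61.725 dB


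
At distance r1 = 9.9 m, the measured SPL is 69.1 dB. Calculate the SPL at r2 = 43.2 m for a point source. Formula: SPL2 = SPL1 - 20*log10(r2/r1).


r2/r1 = 43.2/9.9 = 4.36364
Correction = 20*log10(4.36364) = 12.797 dB
SPL2 = 69.1 - 12.797 = 56.303 dB


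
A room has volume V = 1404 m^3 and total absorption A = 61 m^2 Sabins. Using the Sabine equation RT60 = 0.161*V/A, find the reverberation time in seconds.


RT60 = 0.161 * 1404 / 61 = 3.7056 s


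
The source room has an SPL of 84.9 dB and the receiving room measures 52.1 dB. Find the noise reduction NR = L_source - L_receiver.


NR = L_source - L_receiver (difference between source and receiving room levels)
NR = 84.9 - 52.1 = 32.8 dB


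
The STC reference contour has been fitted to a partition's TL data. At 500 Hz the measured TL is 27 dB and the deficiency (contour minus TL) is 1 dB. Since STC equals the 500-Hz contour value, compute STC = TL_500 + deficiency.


By ASTM E413, STC = value of the fitted reference contour at 500 Hz.
Contour value at 500 Hz = TL_500 + deficiency = 27 + 1 = 28
STC = 28


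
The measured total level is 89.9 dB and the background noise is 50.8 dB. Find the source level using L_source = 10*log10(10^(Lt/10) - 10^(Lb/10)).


10^(89.9/10) = 9.77237e+08
10^(50.8/10) = 120226
Difference = 9.77237e+08 - 120226 = 9.77117e+08
L_source = 10*log10(9.77117e+08) = 89.899 dB


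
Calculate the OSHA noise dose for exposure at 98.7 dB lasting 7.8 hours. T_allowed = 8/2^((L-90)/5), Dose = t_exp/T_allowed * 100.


T_allowed = 8 / 2^((98.7 - 90)/5) = 2.39496 hr
Dose = 7.8 / 2.39496 * 100 = 325.68 %


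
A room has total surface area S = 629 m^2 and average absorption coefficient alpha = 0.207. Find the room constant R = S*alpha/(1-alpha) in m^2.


R = 629 * 0.207 / (1 - 0.207) = 164.19 m^2


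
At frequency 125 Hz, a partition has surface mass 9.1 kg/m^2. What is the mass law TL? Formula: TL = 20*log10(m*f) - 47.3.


m * f = 9.1 * 125 = 1137.5
20*log10(1137.5) = 61.119 dB
TL = 61.119 - 47.3 = 13.819 dB


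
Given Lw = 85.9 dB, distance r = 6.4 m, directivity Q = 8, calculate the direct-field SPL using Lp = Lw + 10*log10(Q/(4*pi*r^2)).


4*pi*r^2 = 4*pi*6.4^2 = 514.719 m^2
Q / (4*pi*r^2) = 8 / 514.719 = 0.0155425
Lp = 85.9 + 10*log10(0.0155425) = 67.815 dB


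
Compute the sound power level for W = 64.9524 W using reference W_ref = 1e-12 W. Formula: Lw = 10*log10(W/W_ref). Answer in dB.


W / W_ref = 64.9524 / 1e-12 = 6.49524e+13
Lw = 10 * log10(6.49524e+13) = 138.13 dB


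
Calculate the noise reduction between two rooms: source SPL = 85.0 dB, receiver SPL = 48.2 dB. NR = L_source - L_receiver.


NR = L_source - L_receiver (difference between source and receiving room levels)
NR = 85.0 - 48.2 = 36.8 dB


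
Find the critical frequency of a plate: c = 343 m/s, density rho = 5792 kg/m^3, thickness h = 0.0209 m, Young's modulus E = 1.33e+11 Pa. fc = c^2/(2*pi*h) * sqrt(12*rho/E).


12*rho/E = 12*5792/1.33e+11 = 5.22586e-07
sqrt(12*rho/E) = sqrt(5.22586e-07) = 0.000722901
c^2/(2*pi*h) = 343^2/(2*pi*0.0209) = 895905
fc = 895905 * 0.000722901 = 647.65 Hz


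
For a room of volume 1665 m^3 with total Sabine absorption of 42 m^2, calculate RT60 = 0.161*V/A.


RT60 = 0.161 * 1665 / 42 = 6.3825 s


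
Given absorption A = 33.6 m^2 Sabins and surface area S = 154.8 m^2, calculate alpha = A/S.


Absorption coefficient = absorbed power / incident power
alpha = A / S = 33.6 / 154.8 = 0.21705


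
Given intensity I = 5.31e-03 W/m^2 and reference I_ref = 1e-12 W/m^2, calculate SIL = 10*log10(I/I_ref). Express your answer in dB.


I / I_ref = 5.31e-03 / 1e-12 = 5.31e+09
SIL = 10 * log10(5.31e+09) = 97.251 dB


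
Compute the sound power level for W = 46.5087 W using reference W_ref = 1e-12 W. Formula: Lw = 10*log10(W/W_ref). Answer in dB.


W / W_ref = 46.5087 / 1e-12 = 4.65087e+13
Lw = 10 * log10(4.65087e+13) = 136.68 dB


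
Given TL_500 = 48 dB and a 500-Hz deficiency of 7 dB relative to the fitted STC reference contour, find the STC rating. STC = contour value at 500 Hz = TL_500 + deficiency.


By ASTM E413, STC = value of the fitted reference contour at 500 Hz.
Contour value at 500 Hz = TL_500 + deficiency = 48 + 7 = 55
STC = 55


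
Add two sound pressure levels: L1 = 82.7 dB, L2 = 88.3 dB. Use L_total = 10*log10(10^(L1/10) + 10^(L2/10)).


10^(82.7/10) = 1.86209e+08
10^(88.3/10) = 6.76083e+08
Sum = 1.86209e+08 + 6.76083e+08 = 8.62292e+08
L_total = 10*log10(8.62292e+08) = 89.357 dB


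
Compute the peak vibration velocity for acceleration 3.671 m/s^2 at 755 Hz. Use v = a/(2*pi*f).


omega = 2*pi*f = 2*pi*755 = 4743.8 rad/s
v = a / omega = 3.671 / 4743.8 = 0.00077385 m/s


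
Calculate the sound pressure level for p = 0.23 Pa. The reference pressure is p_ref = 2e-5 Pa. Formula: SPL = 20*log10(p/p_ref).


p / p_ref = 0.23 / 2e-5 = 11500
SPL = 20 * log10(11500) = 81.214 dB


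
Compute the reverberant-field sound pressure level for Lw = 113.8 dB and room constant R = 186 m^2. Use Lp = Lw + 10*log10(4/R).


4/R = 4/186 = 0.0215054
Lp = 113.8 + 10*log10(0.0215054) = 97.125 dB


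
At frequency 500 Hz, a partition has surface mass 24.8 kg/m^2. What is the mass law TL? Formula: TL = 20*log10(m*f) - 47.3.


m * f = 24.8 * 500 = 12400
20*log10(12400) = 81.8684 dB
TL = 81.8684 - 47.3 = 34.568 dB


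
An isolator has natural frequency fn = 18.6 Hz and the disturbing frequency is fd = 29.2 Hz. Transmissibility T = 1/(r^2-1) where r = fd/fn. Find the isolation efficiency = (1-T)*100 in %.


r = 29.2 / 18.6 = 1.56989
r^2 - 1 = 1.56989^2 - 1 = 1.46455
T = 1/1.46455 = 0.682804
Efficiency = (1 - 0.682804)*100 = 31.72 %


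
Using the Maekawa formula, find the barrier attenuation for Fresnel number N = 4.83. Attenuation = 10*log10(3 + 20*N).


3 + 20*N = 3 + 20*4.83 = 99.6
Att = 10*log10(99.6) = 19.983 dB


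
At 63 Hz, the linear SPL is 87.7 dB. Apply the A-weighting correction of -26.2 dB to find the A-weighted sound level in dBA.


A-weighting table: 63 Hz -> -26.2 dB correction
SPL_A = SPL + correction = 87.7 + (-26.2) = 61.5 dBA


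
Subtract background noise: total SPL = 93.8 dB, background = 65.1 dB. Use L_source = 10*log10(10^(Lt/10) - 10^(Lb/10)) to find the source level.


10^(93.8/10) = 2.39883e+09
10^(65.1/10) = 3.23594e+06
Difference = 2.39883e+09 - 3.23594e+06 = 2.39559e+09
L_source = 10*log10(2.39559e+09) = 93.794 dB


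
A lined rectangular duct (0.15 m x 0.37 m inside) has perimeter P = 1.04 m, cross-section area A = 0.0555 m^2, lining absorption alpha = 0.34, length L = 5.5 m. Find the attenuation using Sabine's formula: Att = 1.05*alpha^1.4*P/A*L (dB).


alpha^1.4 = 0.34^1.4 = 0.220836
Attenuation rate = 1.05 * alpha^1.4 * P / A
= 1.05 * 0.220836 * 1.04 / 0.0555 = 4.3451 dB/m
Total Att = 4.3451 * 5.5 = 23.898 dB


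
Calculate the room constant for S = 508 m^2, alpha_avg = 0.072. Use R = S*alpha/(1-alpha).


R = 508 * 0.072 / (1 - 0.072) = 39.414 m^2


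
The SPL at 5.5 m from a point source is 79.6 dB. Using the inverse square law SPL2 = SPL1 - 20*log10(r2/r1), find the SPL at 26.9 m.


r2/r1 = 26.9/5.5 = 4.89091
Correction = 20*log10(4.89091) = 13.7878 dB
SPL2 = 79.6 - 13.7878 = 65.812 dB


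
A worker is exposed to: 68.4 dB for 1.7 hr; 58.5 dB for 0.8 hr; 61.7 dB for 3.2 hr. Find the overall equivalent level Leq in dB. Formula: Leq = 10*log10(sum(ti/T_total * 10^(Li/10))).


T_total = 1.7 + 0.8 + 3.2 = 5.7 hr
(1.7/5.7) * 10^(68.4/10) = 2.06336e+06
(0.8/5.7) * 10^(58.5/10) = 99360.8
(3.2/5.7) * 10^(61.7/10) = 830377
Sum = 2.06336e+06 + 99360.8 + 830377 = 2.9931e+06
Leq = 10*log10(2.9931e+06) = 64.761 dB


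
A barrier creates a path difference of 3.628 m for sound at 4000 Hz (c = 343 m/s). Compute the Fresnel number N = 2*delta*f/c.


N = 2*delta*f/c = 2*delta/lambda, where lambda = c/f
lambda = 343 / 4000 = 0.08575 m
N = 2 * 3.628 / 0.08575 = 84.618


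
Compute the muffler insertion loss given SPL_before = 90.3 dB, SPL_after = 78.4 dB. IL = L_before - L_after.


Insertion loss = SPL without muffler - SPL with muffler
IL = 90.3 - 78.4 = 11.9 dB


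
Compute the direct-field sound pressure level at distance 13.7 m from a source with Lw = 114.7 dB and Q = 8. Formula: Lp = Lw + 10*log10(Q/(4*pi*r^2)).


4*pi*r^2 = 4*pi*13.7^2 = 2358.58 m^2
Q / (4*pi*r^2) = 8 / 2358.58 = 0.00339187
Lp = 114.7 + 10*log10(0.00339187) = 90.004 dB


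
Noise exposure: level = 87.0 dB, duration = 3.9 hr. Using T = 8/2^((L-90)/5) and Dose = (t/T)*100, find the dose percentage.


T_allowed = 8 / 2^((87.0 - 90)/5) = 12.1257 hr
Dose = 3.9 / 12.1257 * 100 = 32.163 %


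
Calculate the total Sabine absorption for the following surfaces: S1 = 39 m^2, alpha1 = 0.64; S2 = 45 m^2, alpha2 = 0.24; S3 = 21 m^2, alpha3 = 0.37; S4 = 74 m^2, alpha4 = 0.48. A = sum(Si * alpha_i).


39 * 0.64 = 24.96
45 * 0.24 = 10.8
21 * 0.37 = 7.77
74 * 0.48 = 35.52
A_total = 24.96 + 10.8 + 7.77 + 35.52 = 79.05 m^2


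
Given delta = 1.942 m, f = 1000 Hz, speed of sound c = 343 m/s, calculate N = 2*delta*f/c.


N = 2*delta*f/c = 2*delta/lambda, where lambda = c/f
lambda = 343 / 1000 = 0.343 m
N = 2 * 1.942 / 0.343 = 11.324


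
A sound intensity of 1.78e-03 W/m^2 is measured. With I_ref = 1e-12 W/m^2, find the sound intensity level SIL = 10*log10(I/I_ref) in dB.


I / I_ref = 1.78e-03 / 1e-12 = 1.78e+09
SIL = 10 * log10(1.78e+09) = 92.504 dB


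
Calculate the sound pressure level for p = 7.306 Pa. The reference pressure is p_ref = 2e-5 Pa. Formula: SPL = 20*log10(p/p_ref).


p / p_ref = 7.306 / 2e-5 = 365300
SPL = 20 * log10(365300) = 111.25 dB


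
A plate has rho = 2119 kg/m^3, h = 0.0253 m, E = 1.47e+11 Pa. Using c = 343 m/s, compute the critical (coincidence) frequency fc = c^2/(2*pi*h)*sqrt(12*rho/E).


12*rho/E = 12*2119/1.47e+11 = 1.7298e-07
sqrt(12*rho/E) = sqrt(1.7298e-07) = 0.000415909
c^2/(2*pi*h) = 343^2/(2*pi*0.0253) = 740096
fc = 740096 * 0.000415909 = 307.81 Hz


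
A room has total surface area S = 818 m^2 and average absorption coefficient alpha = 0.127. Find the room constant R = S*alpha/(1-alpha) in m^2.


R = 818 * 0.127 / (1 - 0.127) = 119 m^2


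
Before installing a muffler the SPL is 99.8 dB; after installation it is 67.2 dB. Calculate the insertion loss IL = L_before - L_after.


Insertion loss = SPL without muffler - SPL with muffler
IL = 99.8 - 67.2 = 32.6 dB


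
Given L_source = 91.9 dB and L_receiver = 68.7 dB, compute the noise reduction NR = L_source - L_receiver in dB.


NR = L_source - L_receiver (difference between source and receiving room levels)
NR = 91.9 - 68.7 = 23.2 dB


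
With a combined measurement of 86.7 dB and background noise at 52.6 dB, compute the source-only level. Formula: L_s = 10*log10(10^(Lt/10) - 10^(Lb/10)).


10^(86.7/10) = 4.67735e+08
10^(52.6/10) = 181970
Difference = 4.67735e+08 - 181970 = 4.67553e+08
L_source = 10*log10(4.67553e+08) = 86.698 dB
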